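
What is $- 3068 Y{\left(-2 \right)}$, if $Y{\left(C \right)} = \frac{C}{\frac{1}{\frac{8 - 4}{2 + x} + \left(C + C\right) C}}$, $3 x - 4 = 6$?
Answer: $53690$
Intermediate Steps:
$x = \frac{10}{3}$ ($x = \frac{4}{3} + \frac{1}{3} \cdot 6 = \frac{4}{3} + 2 = \frac{10}{3} \approx 3.3333$)
$Y{\left(C \right)} = C \left(\frac{3}{4} + 2 C^{2}\right)$ ($Y{\left(C \right)} = \frac{C}{\frac{1}{\frac{8 - 4}{2 + \frac{10}{3}} + \left(C + C\right) C}} = \frac{C}{\frac{1}{\frac{4}{\frac{16}{3}} + 2 C C}} = \frac{C}{\frac{1}{4 \cdot \frac{3}{16} + 2 C^{2}}} = \frac{C}{\frac{1}{\frac{3}{4} + 2 C^{2}}} = C \left(\frac{3}{4} + 2 C^{2}\right)$)
$- 3068 Y{\left(-2 \right)} = - 3068 \cdot \frac{1}{4} \left(-2\right) \left(3 + 8 \left(-2\right)^{2}\right) = - 3068 \cdot \frac{1}{4} \left(-2\right) \left(3 + 8 \cdot 4\right) = - 3068 \cdot \frac{1}{4} \left(-2\right) \left(3 + 32\right) = - 3068 \cdot \frac{1}{4} \left(-2\right) 35 = \left(-3068\right) \left(- \frac{35}{2}\right) = 53690$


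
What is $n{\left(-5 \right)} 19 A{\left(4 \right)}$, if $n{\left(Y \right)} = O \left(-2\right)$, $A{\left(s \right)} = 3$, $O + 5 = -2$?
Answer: $798$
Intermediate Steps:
$O = -7$ ($O = -5 - 2 = -7$)
$n{\left(Y \right)} = 14$ ($n{\left(Y \right)} = \left(-7\right) \left(-2\right) = 14$)
$n{\left(-5 \right)} 19 A{\left(4 \right)} = 14 \cdot 19 \cdot 3 = 266 \cdot 3 = 798$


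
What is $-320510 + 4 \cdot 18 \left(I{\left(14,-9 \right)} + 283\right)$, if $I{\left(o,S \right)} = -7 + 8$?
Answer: $-300062$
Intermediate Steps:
$I{\left(o,S \right)} = 1$
$-320510 + 4 \cdot 18 \left(I{\left(14,-9 \right)} + 283\right) = -320510 + 4 \cdot 18 \left(1 + 283\right) = -320510 + 72 \cdot 284 = -320510 + 20448 = -300062$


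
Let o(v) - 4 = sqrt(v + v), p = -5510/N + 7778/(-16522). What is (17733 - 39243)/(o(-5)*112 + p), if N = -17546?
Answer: -12649343023395556680015/428078971814287174441 + 3163442498655508820520*I*sqrt(10)/428078971814287174441 ≈ -29.549 + 23.369*I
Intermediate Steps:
p = -11359142/72473753 (p = -5510/(-17546) + 7778/(-16522) = -5510*(-1/17546) + 7778*(-1/16522) = 2755/8773 - 3889/8261 = -11359142/72473753 ≈ -0.15673)
o(v) = 4 + sqrt(2)*sqrt(v) (o(v) = 4 + sqrt(v + v) = 4 + sqrt(2*v) = 4 + sqrt(2)*sqrt(v))
(17733 - 39243)/(o(-5)*112 + p) = (17733 - 39243)/((4 + sqrt(2)*sqrt(-5))*112 - 11359142/72473753) = -21510/((4 + sqrt(2)*(I*sqrt(5)))*112 - 11359142/72473753) = -21510/((4 + I*sqrt(10))*112 - 11359142/72473753) = -21510/((448 + 112*I*sqrt(10)) - 11359142/72473753) = -21510/(32456882202/72473753 + 112*I*sqrt(10))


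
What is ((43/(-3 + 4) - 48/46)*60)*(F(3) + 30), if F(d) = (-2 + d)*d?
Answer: 1910700/23 ≈ 83074.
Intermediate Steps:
F(d) = d*(-2 + d)
((43/(-3 + 4) - 48/46)*60)*(F(3) + 30) = ((43/(-3 + 4) - 48/46)*60)*(3*(-2 + 3) + 30) = ((43/1 - 48*1/46)*60)*(3*1 + 30) = ((43*1 - 24/23)*60)*(3 + 30) = ((43 - 24/23)*60)*33 = ((965/23)*60)*33 = (57900/23)*33 = 1910700/23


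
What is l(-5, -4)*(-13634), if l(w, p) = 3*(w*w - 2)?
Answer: -940746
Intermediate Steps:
l(w, p) = -6 + 3*w² (l(w, p) = 3*(w² - 2) = 3*(-2 + w²) = -6 + 3*w²)
l(-5, -4)*(-13634) = (-6 + 3*(-5)²)*(-13634) = (-6 + 3*25)*(-13634) = (-6 + 75)*(-13634) = 69*(-13634) = -940746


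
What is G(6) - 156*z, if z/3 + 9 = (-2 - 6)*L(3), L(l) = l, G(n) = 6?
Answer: 15450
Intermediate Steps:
z = -99 (z = -27 + 3*((-2 - 6)*3) = -27 + 3*(-8*3) = -27 + 3*(-24) = -27 - 72 = -99)
G(6) - 156*z = 6 - 156*(-99) = 6 + 15444 = 15450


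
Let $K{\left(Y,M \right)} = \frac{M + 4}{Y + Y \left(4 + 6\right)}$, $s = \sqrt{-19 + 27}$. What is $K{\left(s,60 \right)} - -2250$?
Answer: $2250 + \frac{16 \sqrt{2}}{11} \approx 2252.1$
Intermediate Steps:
$s = 2 \sqrt{2}$ ($s = \sqrt{8} = 2 \sqrt{2} \approx 2.8284$)
$K{\left(Y,M \right)} = \frac{4 + M}{11 Y}$ ($K{\left(Y,M \right)} = \frac{4 + M}{Y + Y 10} = \frac{4 + M}{Y + 10 Y} = \frac{4 + M}{11 Y}$)
$K{\left(s,60 \right)} - -2250 = \frac{4 + 60}{11 \cdot 2 \sqrt{2}} - -2250 = \frac{1}{11} \frac{\sqrt{2}}{4} \cdot 64 + 2250 = \frac{16 \sqrt{2}}{11} + 2250 = 2250 + \frac{16 \sqrt{2}}{11}$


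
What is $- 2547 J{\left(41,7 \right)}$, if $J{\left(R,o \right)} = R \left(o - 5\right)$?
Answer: $-208854$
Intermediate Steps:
$J{\left(R,o \right)} = R \left(-5 + o\right)$
$- 2547 J{\left(41,7 \right)} = - 2547 \cdot 41 \left(-5 + 7\right) = - 2547 \cdot 41 \cdot 2 = \left(-2547\right) 82 = -208854$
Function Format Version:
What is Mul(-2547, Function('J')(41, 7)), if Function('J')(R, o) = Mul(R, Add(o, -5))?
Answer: -208854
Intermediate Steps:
Function('J')(R, o) = Mul(R, Add(-5, o))
Mul(-2547, Function('J')(41, 7)) = Mul(-2547, Mul(41, Add(-5, 7))) = Mul(-2547, Mul(41, 2)) = Mul(-2547, 82) = -208854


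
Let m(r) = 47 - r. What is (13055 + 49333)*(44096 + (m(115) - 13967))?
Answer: 1875445668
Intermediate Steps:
(13055 + 49333)*(44096 + (m(115) - 13967)) = (13055 + 49333)*(44096 + ((47 - 1*115) - 13967)) = 62388*(44096 + ((47 - 115) - 13967)) = 62388*(44096 + (-68 - 13967)) = 62388*(44096 - 14035) = 62388*30061 = 1875445668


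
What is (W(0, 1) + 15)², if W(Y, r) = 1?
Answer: 256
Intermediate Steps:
(W(0, 1) + 15)² = (1 + 15)² = 16² = 256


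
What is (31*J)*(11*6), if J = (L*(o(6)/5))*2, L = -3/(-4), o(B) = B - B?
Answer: 0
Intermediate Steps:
o(B) = 0
L = 3/4 (L = -3*(-1/4) = 3/4 ≈ 0.75000)
J = 0 (J = (3*(0/5)/4)*2 = (3*(0*(1/5))/4)*2 = ((3/4)*0)*2 = 0*2 = 0)
(31*J)*(11*6) = (31*0)*(11*6) = 0*66 = 0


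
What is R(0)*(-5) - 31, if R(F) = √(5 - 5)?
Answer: -31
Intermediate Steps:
R(F) = 0 (R(F) = √0 = 0)
R(0)*(-5) - 31 = 0*(-5) - 31 = 0 - 31 = -31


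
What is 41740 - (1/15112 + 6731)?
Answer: 529056007/15112 ≈ 35009.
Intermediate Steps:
41740 - (1/15112 + 6731) = 41740 - 1*101718873/15112 = 41740 - 101718873/15112 = 529056007/15112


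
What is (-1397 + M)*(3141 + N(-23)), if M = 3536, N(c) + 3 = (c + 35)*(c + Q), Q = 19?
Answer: 6609510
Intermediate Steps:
N(c) = -3 + (19 + c)*(35 + c) (N(c) = -3 + (c + 35)*(c + 19) = -3 + (35 + c)*(19 + c) = -3 + (19 + c)*(35 + c))
(-1397 + M)*(3141 + N(-23)) = (-1397 + 3536)*(3141 + (662 + (-23)**2 + 54*(-23))) = 2139*(3141 + (662 + 529 - 1242)) = 2139*(3141 - 51) = 2139*3090 = 6609510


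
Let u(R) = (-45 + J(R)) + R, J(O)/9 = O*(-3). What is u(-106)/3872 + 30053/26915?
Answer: 189331781/104214880 ≈ 1.8167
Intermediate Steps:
J(O) = -27*O (J(O) = 9*(O*(-3)) = 9*(-3*O) = -27*O)
u(R) = -45 - 26*R (u(R) = (-45 - 27*R) + R = -45 - 26*R)
u(-106)/3872 + 30053/26915 = (-45 - 26*(-106))/3872 + 30053/26915 = (-45 + 2756)*(1/3872) + 30053*(1/26915) = 2711*(1/3872) + 30053/26915 = 2711/3872 + 30053/26915 = 189331781/104214880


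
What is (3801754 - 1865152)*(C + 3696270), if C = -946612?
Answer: 5324993182116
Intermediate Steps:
(3801754 - 1865152)*(C + 3696270) = (3801754 - 1865152)*(-946612 + 3696270) = 1936602*2749658 = 5324993182116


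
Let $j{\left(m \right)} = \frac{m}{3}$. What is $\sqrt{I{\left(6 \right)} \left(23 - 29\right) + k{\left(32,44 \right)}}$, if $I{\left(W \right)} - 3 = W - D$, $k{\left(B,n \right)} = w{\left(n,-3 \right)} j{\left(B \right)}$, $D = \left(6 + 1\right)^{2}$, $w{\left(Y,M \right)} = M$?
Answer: $4 \sqrt{13} \approx 14.422$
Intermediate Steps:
$j{\left(m \right)} = \frac{m}{3}$ ($j{\left(m \right)} = m \frac{1}{3} = \frac{m}{3}$)
$D = 49$ ($D = 7^{2} = 49$)
$k{\left(B,n \right)} = - B$ ($k{\left(B,n \right)} = - 3 \frac{B}{3} = - B$)
$I{\left(W \right)} = -46 + W$ ($I{\left(W \right)} = 3 + \left(W - 49\right) = 3 + \left(-49 + W\right) = -46 + W$)
$\sqrt{I{\left(6 \right)} \left(23 - 29\right) + k{\left(32,44 \right)}} = \sqrt{\left(-46 + 6\right) \left(23 - 29\right) - 32} = \sqrt{\left(-40\right) \left(-6\right) - 32} = \sqrt{240 - 32} = \sqrt{208} = 4 \sqrt{13}$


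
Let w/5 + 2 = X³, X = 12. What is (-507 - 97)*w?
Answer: -5212520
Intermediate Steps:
w = 8630 (w = -10 + 5*12³ = -10 + 5*1728 = -10 + 8640 = 8630)
(-507 - 97)*w = (-507 - 97)*8630 = -604*8630 = -5212520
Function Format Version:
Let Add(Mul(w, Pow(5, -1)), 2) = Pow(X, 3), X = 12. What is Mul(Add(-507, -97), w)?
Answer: -5212520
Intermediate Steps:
w = 8630 (w = Add(-10, Mul(5, Pow(12, 3))) = Add(-10, Mul(5, 1728)) = Add(-10, 8640) = 8630)
Mul(Add(-507, -97), w) = Mul(Add(-507, -97), 8630) = Mul(-604, 8630) = -5212520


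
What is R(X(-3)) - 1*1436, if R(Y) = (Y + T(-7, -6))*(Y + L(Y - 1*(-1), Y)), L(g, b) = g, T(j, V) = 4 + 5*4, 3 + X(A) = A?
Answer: -1634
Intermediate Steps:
X(A) = -3 + A
T(j, V) = 24 (T(j, V) = 4 + 20 = 24)
R(Y) = (1 + 2*Y)*(24 + Y) (R(Y) = (Y + 24)*(Y + (Y - 1*(-1))) = (24 + Y)*(Y + (Y + 1)) = (24 + Y)*(Y + (1 + Y)) = (24 + Y)*(1 + 2*Y) = (1 + 2*Y)*(24 + Y))
R(X(-3)) - 1*1436 = (24 + 2*(-3 - 3)² + 49*(-3 - 3)) - 1*1436 = (24 + 2*(-6)² + 49*(-6)) - 1436 = (24 + 2*36 - 294) - 1436 = (24 + 72 - 294) - 1436 = -198 - 1436 = -1634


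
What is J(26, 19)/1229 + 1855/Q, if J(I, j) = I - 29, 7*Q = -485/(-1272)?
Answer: 4059858645/119213 ≈ 34056.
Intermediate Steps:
Q = 485/8904 (Q = (-485/(-1272))/7 = (-485*(-1/1272))/7 = (1/7)*(485/1272) = 485/8904 ≈ 0.054470)
J(I, j) = -29 + I
J(26, 19)/1229 + 1855/Q = (-29 + 26)/1229 + 1855/(485/8904) = -3*1/1229 + 1855*(8904/485) = -3/1229 + 3303384/97 = 4059858645/119213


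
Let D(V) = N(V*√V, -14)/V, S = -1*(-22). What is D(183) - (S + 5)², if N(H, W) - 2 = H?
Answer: -133405/183 + √183 ≈ -715.46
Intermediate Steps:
S = 22
N(H, W) = 2 + H
D(V) = (2 + V^(3/2))/V (D(V) = (2 + V*√V)/V = (2 + V^(3/2))/V)
D(183) - (S + 5)² = (2 + 183^(3/2))/183 - (22 + 5)² = (2 + 183*√183)/183 - 1*27² = (2/183 + √183) - 1*729 = (2/183 + √183) - 729 = -133405/183 + √183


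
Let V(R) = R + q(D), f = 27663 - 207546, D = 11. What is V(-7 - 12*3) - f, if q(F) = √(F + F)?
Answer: 179840 + √22 ≈ 1.7984e+5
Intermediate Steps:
q(F) = √2*√F (q(F) = √(2*F) = √2*√F)
f = -179883
V(R) = R + √22 (V(R) = R + √2*√11 = R + √22)
V(-7 - 12*3) - f = ((-7 - 12*3) + √22) - 1*(-179883) = ((-7 - 36) + √22) + 179883 = (-43 + √22) + 179883 = 179840 + √22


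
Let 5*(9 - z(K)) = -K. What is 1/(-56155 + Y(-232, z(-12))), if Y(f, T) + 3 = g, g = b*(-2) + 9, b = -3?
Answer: -1/56143 ≈ -1.7812e-5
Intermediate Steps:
z(K) = 9 + K/5 (z(K) = 9 - (-1)*K/5 = 9 + K/5)
g = 15 (g = -3*(-2) + 9 = 6 + 9 = 15)
Y(f, T) = 12 (Y(f, T) = -3 + 15 = 12)
1/(-56155 + Y(-232, z(-12))) = 1/(-56155 + 12) = 1/(-56143) = -1/56143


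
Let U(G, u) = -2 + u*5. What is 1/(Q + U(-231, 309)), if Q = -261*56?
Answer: -1/13073 ≈ -7.6493e-5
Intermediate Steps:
U(G, u) = -2 + 5*u
Q = -14616
1/(Q + U(-231, 309)) = 1/(-14616 + (-2 + 5*309)) = 1/(-14616 + (-2 + 1545)) = 1/(-14616 + 1543) = 1/(-13073) = -1/13073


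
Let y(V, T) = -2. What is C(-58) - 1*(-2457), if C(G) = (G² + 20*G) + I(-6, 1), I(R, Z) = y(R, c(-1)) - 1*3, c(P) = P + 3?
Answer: 4656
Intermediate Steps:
c(P) = 3 + P
I(R, Z) = -5 (I(R, Z) = -2 - 1*3 = -2 - 3 = -5)
C(G) = -5 + G² + 20*G (C(G) = (G² + 20*G) - 5 = -5 + G² + 20*G)
C(-58) - 1*(-2457) = (-5 + (-58)² + 20*(-58)) - 1*(-2457) = (-5 + 3364 - 1160) + 2457 = 2199 + 2457 = 4656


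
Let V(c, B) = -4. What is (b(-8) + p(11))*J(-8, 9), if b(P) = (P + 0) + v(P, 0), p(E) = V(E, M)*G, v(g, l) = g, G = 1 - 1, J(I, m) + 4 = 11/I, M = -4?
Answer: 86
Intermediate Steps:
J(I, m) = -4 + 11/I
G = 0
p(E) = 0 (p(E) = -4*0 = 0)
b(P) = 2*P (b(P) = (P + 0) + P = P + P = 2*P)
(b(-8) + p(11))*J(-8, 9) = (2*(-8) + 0)*(-4 + 11/(-8)) = (-16 + 0)*(-4 + 11*(-⅛)) = -16*(-4 - 11/8) = -16*(-43/8) = 86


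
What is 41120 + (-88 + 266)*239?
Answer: 83662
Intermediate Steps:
41120 + (-88 + 266)*239 = 41120 + 178*239 = 41120 + 42542 = 83662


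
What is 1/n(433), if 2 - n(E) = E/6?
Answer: -6/421 ≈ -0.014252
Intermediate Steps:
n(E) = 2 - E/6
1/n(433) = 1/(2 - 1/6*433) = 1/(2 - 433/6) = 1/(-421/6) = -6/421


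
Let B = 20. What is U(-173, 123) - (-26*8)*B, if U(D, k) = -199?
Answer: 3961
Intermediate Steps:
U(-173, 123) - (-26*8)*B = -199 - (-26*8)*20 = -199 - (-208)*20 = -199 - 1*(-4160) = -199 + 4160 = 3961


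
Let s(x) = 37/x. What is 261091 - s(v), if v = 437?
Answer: 114096730/437 ≈ 2.6109e+5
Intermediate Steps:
261091 - s(v) = 261091 - 37/437 = 114096730/437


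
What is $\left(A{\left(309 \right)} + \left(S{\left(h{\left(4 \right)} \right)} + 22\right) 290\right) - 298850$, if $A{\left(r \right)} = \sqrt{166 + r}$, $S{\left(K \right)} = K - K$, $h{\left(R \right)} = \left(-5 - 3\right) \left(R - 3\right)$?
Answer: $-292470 + 5 \sqrt{19} \approx -2.9245 \cdot 10^{5}$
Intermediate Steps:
$h{\left(R \right)} = 24 - 8 R$ ($h{\left(R \right)} = - 8 \left(-3 + R\right) = 24 - 8 R$)
$S{\left(K \right)} = 0$
$\left(A{\left(309 \right)} + \left(S{\left(h{\left(4 \right)} \right)} + 22\right) 290\right) - 298850 = \left(\sqrt{166 + 309} + \left(0 + 22\right) 290\right) - 298850 = \left(\sqrt{475} + 22 \cdot 290\right) - 298850 = \left(5 \sqrt{19} + 6380\right) - 298850 = \left(6380 + 5 \sqrt{19}\right) - 298850 = -292470 + 5 \sqrt{19}$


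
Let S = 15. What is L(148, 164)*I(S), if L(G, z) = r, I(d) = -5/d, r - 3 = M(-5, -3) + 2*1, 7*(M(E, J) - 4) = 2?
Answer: -65/21 ≈ -3.0952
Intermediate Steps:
M(E, J) = 30/7 (M(E, J) = 4 + (⅐)*2 = 4 + 2/7 = 30/7)
r = 65/7 (r = 3 + (30/7 + 2*1) = 3 + (30/7 + 2) = 3 + 44/7 = 65/7 ≈ 9.2857)
L(G, z) = 65/7
L(148, 164)*I(S) = 65*(-5/15)/7 = 65*(-5*1/15)/7 = (65/7)*(-⅓) = -65/21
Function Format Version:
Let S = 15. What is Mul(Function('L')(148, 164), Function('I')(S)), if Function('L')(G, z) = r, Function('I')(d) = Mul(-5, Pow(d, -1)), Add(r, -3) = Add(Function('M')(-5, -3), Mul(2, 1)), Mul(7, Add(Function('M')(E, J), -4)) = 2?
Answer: Rational(-65, 21) ≈ -3.0952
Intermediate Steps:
Function('M')(E, J) = Rational(30, 7) (Function('M')(E, J) = Add(4, Mul(Rational(1, 7), 2)) = Add(4, Rational(2, 7)) = Rational(30, 7))
r = Rational(65, 7) (r = Add(3, Add(Rational(30, 7), Mul(2, 1))) = Add(3, Add(Rational(30, 7), 2)) = Add(3, Rational(44, 7)) = Rational(65, 7) ≈ 9.2857)
Function('L')(G, z) = Rational(65, 7)
Mul(Function('L')(148, 164), Function('I')(S)) = Mul(Rational(65, 7), Mul(-5, Pow(15, -1))) = Mul(Rational(65, 7), Mul(-5, Rational(1, 15))) = Mul(Rational(65, 7), Rational(-1, 3)) = Rational(-65, 21)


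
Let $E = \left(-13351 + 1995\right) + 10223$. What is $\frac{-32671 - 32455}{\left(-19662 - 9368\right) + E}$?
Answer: $\frac{65126}{30163} \approx 2.1591$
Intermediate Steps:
$E = -1133$ ($E = -11356 + 10223 = -1133$)
$\frac{-32671 - 32455}{\left(-19662 - 9368\right) + E} = \frac{-32671 - 32455}{\left(-19662 - 9368\right) - 1133} = - \frac{65126}{\left(-19662 - 9368\right) - 1133} = - \frac{65126}{-29030 - 1133} = - \frac{65126}{-30163} = \left(-65126\right) \left(- \frac{1}{30163}\right) = \frac{65126}{30163}$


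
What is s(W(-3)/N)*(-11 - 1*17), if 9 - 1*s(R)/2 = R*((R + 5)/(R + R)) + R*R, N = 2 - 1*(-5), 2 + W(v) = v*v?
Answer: -280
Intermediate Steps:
W(v) = -2 + v**2 (W(v) = -2 + v*v = -2 + v**2)
N = 7 (N = 2 + 5 = 7)
s(R) = 13 - R - 2*R**2 (s(R) = 18 - 2*(R*((R + 5)/(R + R)) + R*R) = 18 - 2*(R*((5 + R)/((2*R))) + R**2) = 18 - 2*(R*((5 + R)*(1/(2*R))) + R**2) = 18 - 2*(R*((5 + R)/(2*R)) + R**2) = 18 - 2*((5/2 + R/2) + R**2) = 18 - 2*(5/2 + R**2 + R/2) = 18 + (-5 - R - 2*R**2) = 13 - R - 2*R**2)
s(W(-3)/N)*(-11 - 1*17) = (13 - (-2 + (-3)**2)/7 - 2*(-2 + (-3)**2)**2/49)*(-11 - 1*17) = (13 - (-2 + 9)/7 - 2*(-2 + 9)**2/49)*(-11 - 17) = (13 - 7/7 - 2*1**2)*(-28) = (13 - 1*1 - 2*1**2)*(-28) = (13 - 1 - 2*1)*(-28) = (13 - 1 - 2)*(-28) = 10*(-28) = -280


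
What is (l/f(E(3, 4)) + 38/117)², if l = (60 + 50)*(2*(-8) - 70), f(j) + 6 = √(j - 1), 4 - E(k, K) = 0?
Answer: 43887628084/13689 + 346198160*√3/351 ≈ 4.9144e+6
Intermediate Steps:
E(k, K) = 4 (E(k, K) = 4 - 1*0 = 4 + 0 = 4)
f(j) = -6 + √(-1 + j) (f(j) = -6 + √(j - 1) = -6 + √(-1 + j))
l = -9460 (l = 110*(-16 - 70) = 110*(-86) = -9460)
(l/f(E(3, 4)) + 38/117)² = (-9460/(-6 + √(-1 + 4)) + 38/117)² = (-9460/(-6 + √3) + 38*(1/117))² = (-9460/(-6 + √3) + 38/117)² = (38/117 - 9460/(-6 + √3))²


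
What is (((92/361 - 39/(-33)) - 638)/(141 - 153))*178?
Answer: 224973577/23826 ≈ 9442.4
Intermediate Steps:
(((92/361 - 39/(-33)) - 638)/(141 - 153))*178 = (((92*(1/361) - 39*(-1/33)) - 638)/(-12))*178 = (((92/361 + 13/11) - 638)*(-1/12))*178 = ((5705/3971 - 638)*(-1/12))*178 = -2527793/3971*(-1/12)*178 = (2527793/47652)*178 = 224973577/23826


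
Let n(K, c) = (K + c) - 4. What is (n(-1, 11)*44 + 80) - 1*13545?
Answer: -13201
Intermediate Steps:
n(K, c) = -4 + K + c
(n(-1, 11)*44 + 80) - 1*13545 = ((-4 - 1 + 11)*44 + 80) - 1*13545 = (6*44 + 80) - 13545 = (264 + 80) - 13545 = 344 - 13545 = -13201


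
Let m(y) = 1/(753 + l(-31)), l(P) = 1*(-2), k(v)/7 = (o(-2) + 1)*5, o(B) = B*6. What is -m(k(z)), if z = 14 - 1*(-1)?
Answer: -1/751 ≈ -0.0013316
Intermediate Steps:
o(B) = 6*B
z = 15 (z = 14 + 1 = 15)
k(v) = -385 (k(v) = 7*((6*(-2) + 1)*5) = 7*((-12 + 1)*5) = 7*(-11*5) = 7*(-55) = -385)
l(P) = -2
m(y) = 1/751 (m(y) = 1/(753 - 2) = 1/751)
-m(k(z)) = -1*1/751 = -1/751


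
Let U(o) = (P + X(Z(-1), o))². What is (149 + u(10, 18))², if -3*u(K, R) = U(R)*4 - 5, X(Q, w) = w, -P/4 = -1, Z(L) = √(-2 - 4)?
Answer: 2202256/9 ≈ 2.4470e+5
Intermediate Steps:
Z(L) = I*√6 (Z(L) = √(-6) = I*√6)
P = 4 (P = -4*(-1) = 4)
U(o) = (4 + o)²
u(K, R) = 5/3 - 4*(4 + R)²/3 (u(K, R) = -((4 + R)²*4 - 5)/3 = -(4*(4 + R)² - 5)/3 = -(-5 + 4*(4 + R)²)/3 = 5/3 - 4*(4 + R)²/3)
(149 + u(10, 18))² = (149 + (5/3 - 4*(4 + 18)²/3))² = (149 + (5/3 - 4/3*22²))² = (149 + (5/3 - 4/3*484))² = (149 + (5/3 - 1936/3))² = (149 - 1931/3)² = (-1484/3)² = 2202256/9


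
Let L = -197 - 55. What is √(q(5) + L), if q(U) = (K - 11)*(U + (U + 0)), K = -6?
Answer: I*√422 ≈ 20.543*I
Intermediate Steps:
L = -252
q(U) = -34*U (q(U) = (-6 - 11)*(U + (U + 0)) = -17*(U + U) = -34*U)
√(q(5) + L) = √(-34*5 - 252) = √(-170 - 252) = √(-422) = I*√422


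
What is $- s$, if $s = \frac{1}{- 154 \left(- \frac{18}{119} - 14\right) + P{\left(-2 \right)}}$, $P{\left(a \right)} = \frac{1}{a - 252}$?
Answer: $- \frac{4318}{9410175} \approx -0.00045886$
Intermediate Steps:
$P{\left(a \right)} = \frac{1}{-252 + a}$
$s = \frac{4318}{9410175}$ ($s = \frac{1}{- 154 \left(- \frac{18}{119} - 14\right) + \frac{1}{-252 - 2}} = \frac{1}{- 154 \left(\left(-18\right) \frac{1}{119} - 14\right) + \frac{1}{-254}} = \frac{1}{- 154 \left(- \frac{18}{119} - 14\right) - \frac{1}{254}} = \frac{1}{\left(-154\right) \left(- \frac{1684}{119}\right) - \frac{1}{254}} = \frac{1}{\frac{37048}{17} - \frac{1}{254}} = \frac{1}{\frac{9410175}{4318}} = \frac{4318}{9410175} \approx 0.00045886$)
$- s = \left(-1\right) \frac{4318}{9410175} = - \frac{4318}{9410175}$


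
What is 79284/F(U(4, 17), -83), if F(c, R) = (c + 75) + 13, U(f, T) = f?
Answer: 19821/23 ≈ 861.78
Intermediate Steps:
F(c, R) = 88 + c (F(c, R) = (75 + c) + 13 = 88 + c)
79284/F(U(4, 17), -83) = 79284/(88 + 4) = 79284/92 = 79284*(1/92) = 19821/23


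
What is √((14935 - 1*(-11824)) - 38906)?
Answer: I*√12147 ≈ 110.21*I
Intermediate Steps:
√((14935 - 1*(-11824)) - 38906) = √((14935 + 11824) - 38906) = √(26759 - 38906) = √(-12147) = I*√12147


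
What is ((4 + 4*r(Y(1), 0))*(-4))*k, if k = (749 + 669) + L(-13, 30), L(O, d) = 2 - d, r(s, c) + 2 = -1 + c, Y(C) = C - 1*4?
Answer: 44480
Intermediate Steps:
Y(C) = -4 + C (Y(C) = C - 4 = -4 + C)
r(s, c) = -3 + c (r(s, c) = -2 + (-1 + c) = -3 + c)
k = 1390 (k = (749 + 669) + (2 - 1*30) = 1418 + (2 - 30) = 1418 - 28 = 1390)
((4 + 4*r(Y(1), 0))*(-4))*k = ((4 + 4*(-3 + 0))*(-4))*1390 = ((4 + 4*(-3))*(-4))*1390 = ((4 - 12)*(-4))*1390 = -8*(-4)*1390 = 32*1390 = 44480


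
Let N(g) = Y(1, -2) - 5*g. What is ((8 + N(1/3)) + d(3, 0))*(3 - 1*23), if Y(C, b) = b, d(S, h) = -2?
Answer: -140/3 ≈ -46.667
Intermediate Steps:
N(g) = -2 - 5*g
((8 + N(1/3)) + d(3, 0))*(3 - 1*23) = ((8 + (-2 - 5/3)) - 2)*(3 - 1*23) = ((8 + (-2 - 5*⅓)) - 2)*(3 - 23) = ((8 + (-2 - 5/3)) - 2)*(-20) = ((8 - 11/3) - 2)*(-20) = (13/3 - 2)*(-20) = (7/3)*(-20) = -140/3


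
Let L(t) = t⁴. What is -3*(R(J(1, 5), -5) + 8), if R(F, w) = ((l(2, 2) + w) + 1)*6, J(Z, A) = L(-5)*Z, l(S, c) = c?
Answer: 12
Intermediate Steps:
J(Z, A) = 625*Z (J(Z, A) = (-5)⁴*Z = 625*Z)
R(F, w) = 18 + 6*w (R(F, w) = ((2 + w) + 1)*6 = (3 + w)*6 = 18 + 6*w)
-3*(R(J(1, 5), -5) + 8) = -3*((18 + 6*(-5)) + 8) = -3*((18 - 30) + 8) = -3*(-12 + 8) = -3*(-4) = 12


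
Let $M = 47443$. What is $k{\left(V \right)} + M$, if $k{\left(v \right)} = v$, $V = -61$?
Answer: $47382$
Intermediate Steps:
$k{\left(V \right)} + M = -61 + 47443 = 47382$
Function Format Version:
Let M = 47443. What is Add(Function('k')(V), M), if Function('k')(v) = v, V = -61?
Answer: 47382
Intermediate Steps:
Add(Function('k')(V), M) = Add(-61, 47443) = 47382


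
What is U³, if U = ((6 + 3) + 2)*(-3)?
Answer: -35937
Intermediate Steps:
U = -33 (U = (9 + 2)*(-3) = 11*(-3) = -33)
U³ = (-33)³ = -35937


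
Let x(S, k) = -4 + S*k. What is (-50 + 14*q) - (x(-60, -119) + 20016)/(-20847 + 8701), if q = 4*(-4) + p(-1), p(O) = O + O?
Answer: -1820470/6073 ≈ -299.76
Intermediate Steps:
p(O) = 2*O
q = -18 (q = 4*(-4) + 2*(-1) = -16 - 2 = -18)
(-50 + 14*q) - (x(-60, -119) + 20016)/(-20847 + 8701) = (-50 + 14*(-18)) - ((-4 - 60*(-119)) + 20016)/(-20847 + 8701) = (-50 - 252) - ((-4 + 7140) + 20016)/(-12146) = -302 - (7136 + 20016)*(-1)/12146 = -302 - 27152*(-1)/12146 = -302 - 1*(-13576/6073) = -302 + 13576/6073 = -1820470/6073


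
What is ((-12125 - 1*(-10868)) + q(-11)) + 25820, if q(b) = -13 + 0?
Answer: 24550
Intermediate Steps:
q(b) = -13
((-12125 - 1*(-10868)) + q(-11)) + 25820 = ((-12125 - 1*(-10868)) - 13) + 25820 = ((-12125 + 10868) - 13) + 25820 = (-1257 - 13) + 25820 = -1270 + 25820 = 24550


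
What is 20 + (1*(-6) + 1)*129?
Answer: -625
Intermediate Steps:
20 + (1*(-6) + 1)*129 = 20 + (-6 + 1)*129 = 20 - 5*129 = 20 - 645 = -625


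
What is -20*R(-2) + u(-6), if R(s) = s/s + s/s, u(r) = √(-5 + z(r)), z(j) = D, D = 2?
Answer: -40 + I*√3 ≈ -40.0 + 1.732*I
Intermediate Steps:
z(j) = 2
u(r) = I*√3 (u(r) = √(-5 + 2) = √(-3) = I*√3)
R(s) = 2 (R(s) = 1 + 1 = 2)
-20*R(-2) + u(-6) = -20*2 + I*√3 = -40 + I*√3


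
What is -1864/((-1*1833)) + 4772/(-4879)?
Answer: 347380/8943207 ≈ 0.038843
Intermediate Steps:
-1864/((-1*1833)) + 4772/(-4879) = -1864/(-1833) + 4772*(-1/4879) = -1864*(-1/1833) - 4772/4879 = 1864/1833 - 4772/4879 = 347380/8943207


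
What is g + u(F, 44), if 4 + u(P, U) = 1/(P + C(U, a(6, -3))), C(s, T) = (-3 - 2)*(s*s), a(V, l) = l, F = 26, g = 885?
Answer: 8505173/9654 ≈ 881.00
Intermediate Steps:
C(s, T) = -5*s²
u(P, U) = -4 + 1/(P - 5*U²)
g + u(F, 44) = 885 + (1 - 4*26 + 20*44²)/(26 - 5*44²) = 885 + (1 - 104 + 20*1936)/(26 - 5*1936) = 885 + (1 - 104 + 38720)/(26 - 9680) = 885 + 38617/(-9654) = 885 - 1/9654*38617 = 885 - 38617/9654 = 8505173/9654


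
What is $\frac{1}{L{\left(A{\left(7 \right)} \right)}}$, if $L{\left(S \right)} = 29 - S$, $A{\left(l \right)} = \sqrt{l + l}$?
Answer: $\frac{29}{827} + \frac{\sqrt{14}}{827} \approx 0.039591$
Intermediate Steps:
$A{\left(l \right)} = \sqrt{2} \sqrt{l}$ ($A{\left(l \right)} = \sqrt{2 l} = \sqrt{2} \sqrt{l}$)
$\frac{1}{L{\left(A{\left(7 \right)} \right)}} = \frac{1}{29 - \sqrt{2} \sqrt{7}} = \frac{1}{29 - \sqrt{14}}$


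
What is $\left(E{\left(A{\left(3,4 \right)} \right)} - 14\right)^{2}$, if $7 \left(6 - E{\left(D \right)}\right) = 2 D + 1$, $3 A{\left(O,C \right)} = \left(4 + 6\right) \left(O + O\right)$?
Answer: $\frac{9409}{49} \approx 192.02$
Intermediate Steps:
$A{\left(O,C \right)} = \frac{20 O}{3}$ ($A{\left(O,C \right)} = \frac{\left(4 + 6\right) \left(O + O\right)}{3} = \frac{10 \cdot 2 O}{3} = \frac{20 O}{3}$)
$E{\left(D \right)} = \frac{41}{7} - \frac{2 D}{7}$ ($E{\left(D \right)} = 6 - \frac{2 D + 1}{7} = 6 - \frac{1 + 2 D}{7} = 6 - \left(\frac{1}{7} + \frac{2 D}{7}\right) = \frac{41}{7} - \frac{2 D}{7}$)
$\left(E{\left(A{\left(3,4 \right)} \right)} - 14\right)^{2} = \left(\left(\frac{41}{7} - \frac{2 \cdot \frac{20}{3} \cdot 3}{7}\right) - 14\right)^{2} = \left(\left(\frac{41}{7} - \frac{40}{7}\right) - 14\right)^{2} = \left(\frac{1}{7} - 14\right)^{2} = \left(- \frac{97}{7}\right)^{2} = \frac{9409}{49}$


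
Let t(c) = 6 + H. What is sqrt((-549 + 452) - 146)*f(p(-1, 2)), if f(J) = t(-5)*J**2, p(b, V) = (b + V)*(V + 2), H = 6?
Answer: 1728*I*sqrt(3) ≈ 2993.0*I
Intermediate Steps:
t(c) = 12 (t(c) = 6 + 6 = 12)
p(b, V) = (2 + V)*(V + b) (p(b, V) = (V + b)*(2 + V) = (2 + V)*(V + b))
f(J) = 12*J**2
sqrt((-549 + 452) - 146)*f(p(-1, 2)) = sqrt((-549 + 452) - 146)*(12*(2**2 + 2*2 + 2*(-1) + 2*(-1))**2) = sqrt(-97 - 146)*(12*(4 + 4 - 2 - 2)**2) = sqrt(-243)*(12*4**2) = (9*I*sqrt(3))*(12*16) = (9*I*sqrt(3))*192 = 1728*I*sqrt(3)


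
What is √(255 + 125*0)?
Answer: √255 ≈ 15.969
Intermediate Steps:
√(255 + 125*0) = √(255 + 0) = √255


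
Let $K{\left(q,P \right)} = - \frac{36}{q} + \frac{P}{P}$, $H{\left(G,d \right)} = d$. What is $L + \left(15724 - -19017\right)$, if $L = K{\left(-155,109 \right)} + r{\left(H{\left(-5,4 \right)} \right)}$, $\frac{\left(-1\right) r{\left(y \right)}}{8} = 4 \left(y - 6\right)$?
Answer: $\frac{5394966}{155} \approx 34806.0$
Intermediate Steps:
$r{\left(y \right)} = 192 - 32 y$ ($r{\left(y \right)} = - 8 \cdot 4 \left(y - 6\right) = - 8 \cdot 4 \left(-6 + y\right) = - 8 \left(-24 + 4 y\right) = 192 - 32 y$)
$K{\left(q,P \right)} = 1 - \frac{36}{q}$ ($K{\left(q,P \right)} = - \frac{36}{q} + 1 = 1 - \frac{36}{q}$)
$L = \frac{10111}{155}$ ($L = \frac{-36 - 155}{-155} + \left(192 - 128\right) = \left(- \frac{1}{155}\right) \left(-191\right) + \left(192 - 128\right) = \frac{191}{155} + 64 = \frac{10111}{155} \approx 65.232$)
$L + \left(15724 - -19017\right) = \frac{10111}{155} + \left(15724 - -19017\right) = \frac{10111}{155} + \left(15724 + 19017\right) = \frac{10111}{155} + 34741 = \frac{5394966}{155}$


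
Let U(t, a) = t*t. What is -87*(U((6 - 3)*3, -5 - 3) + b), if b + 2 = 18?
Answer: -8439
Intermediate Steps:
b = 16 (b = -2 + 18 = 16)
U(t, a) = t**2
-87*(U((6 - 3)*3, -5 - 3) + b) = -87*(((6 - 3)*3)**2 + 16) = -87*((3*3)**2 + 16) = -87*(9**2 + 16) = -87*(81 + 16) = -87*97 = -8439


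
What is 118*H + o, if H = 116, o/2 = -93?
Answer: 13502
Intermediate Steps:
o = -186 (o = 2*(-93) = -186)
118*H + o = 118*116 - 186 = 13688 - 186 = 13502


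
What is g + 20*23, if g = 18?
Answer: 478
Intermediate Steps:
g + 20*23 = 18 + 20*23 = 18 + 460 = 478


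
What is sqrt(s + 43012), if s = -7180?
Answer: 2*sqrt(8958) ≈ 189.29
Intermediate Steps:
sqrt(s + 43012) = sqrt(-7180 + 43012) = sqrt(35832) = 2*sqrt(8958)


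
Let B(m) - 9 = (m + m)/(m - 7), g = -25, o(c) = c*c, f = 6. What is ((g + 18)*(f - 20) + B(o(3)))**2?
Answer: 13456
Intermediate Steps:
o(c) = c**2
B(m) = 9 + 2*m/(-7 + m) (B(m) = 9 + (m + m)/(m - 7) = 9 + (2*m)/(-7 + m) = 9 + 2*m/(-7 + m))
((g + 18)*(f - 20) + B(o(3)))**2 = ((-25 + 18)*(6 - 20) + (-63 + 11*3**2)/(-7 + 3**2))**2 = (-7*(-14) + (-63 + 11*9)/(-7 + 9))**2 = (98 + (-63 + 99)/2)**2 = (98 + (1/2)*36)**2 = (98 + 18)**2 = 116**2 = 13456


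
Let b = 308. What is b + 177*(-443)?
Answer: -78103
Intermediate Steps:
b + 177*(-443) = 308 + 177*(-443) = 308 - 78411 = -78103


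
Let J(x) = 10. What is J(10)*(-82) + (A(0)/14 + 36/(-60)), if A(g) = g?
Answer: -4103/5 ≈ -820.60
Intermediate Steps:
J(10)*(-82) + (A(0)/14 + 36/(-60)) = 10*(-82) + (0/14 + 36/(-60)) = -820 + (0*(1/14) + 36*(-1/60)) = -820 + (0 - ⅗) = -820 - ⅗ = -4103/5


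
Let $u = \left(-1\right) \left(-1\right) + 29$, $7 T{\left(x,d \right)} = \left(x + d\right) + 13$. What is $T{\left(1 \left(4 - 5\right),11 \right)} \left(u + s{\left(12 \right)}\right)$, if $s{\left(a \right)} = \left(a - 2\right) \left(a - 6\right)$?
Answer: $\frac{2070}{7} \approx 295.71$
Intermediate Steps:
$s{\left(a \right)} = \left(-6 + a\right) \left(-2 + a\right)$ ($s{\left(a \right)} = \left(-2 + a\right) \left(-6 + a\right) = \left(-6 + a\right) \left(-2 + a\right)$)
$T{\left(x,d \right)} = \frac{13}{7} + \frac{d}{7} + \frac{x}{7}$ ($T{\left(x,d \right)} = \frac{\left(x + d\right) + 13}{7} = \frac{\left(d + x\right) + 13}{7} = \frac{13 + d + x}{7} = \frac{13}{7} + \frac{d}{7} + \frac{x}{7}$)
$u = 30$ ($u = 1 + 29 = 30$)
$T{\left(1 \left(4 - 5\right),11 \right)} \left(u + s{\left(12 \right)}\right) = \left(\frac{13}{7} + \frac{1}{7} \cdot 11 + \frac{1 \left(4 - 5\right)}{7}\right) \left(30 + \left(12 + 12^{2} - 96\right)\right) = \left(\frac{13}{7} + \frac{11}{7} + \frac{1 \left(-1\right)}{7}\right) \left(30 + \left(12 + 144 - 96\right)\right) = \left(\frac{13}{7} + \frac{11}{7} + \frac{1}{7} \left(-1\right)\right) \left(30 + 60\right) = \left(\frac{13}{7} + \frac{11}{7} - \frac{1}{7}\right) 90 = \frac{23}{7} \cdot 90 = \frac{2070}{7}$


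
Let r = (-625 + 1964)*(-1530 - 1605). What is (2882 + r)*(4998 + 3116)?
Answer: -34037280662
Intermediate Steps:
r = -4197765 (r = 1339*(-3135) = -4197765)
(2882 + r)*(4998 + 3116) = (2882 - 4197765)*(4998 + 3116) = -4194883*8114 = -34037280662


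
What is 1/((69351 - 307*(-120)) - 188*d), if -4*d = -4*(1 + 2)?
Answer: 1/105627 ≈ 9.4673e-6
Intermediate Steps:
d = 3 (d = -(-1)*(1 + 2) = -(-1)*3 = -¼*(-12) = 3)
1/((69351 - 307*(-120)) - 188*d) = 1/((69351 - 307*(-120)) - 188*3) = 1/((69351 + 36840) - 564) = 1/(106191 - 564) = 1/105627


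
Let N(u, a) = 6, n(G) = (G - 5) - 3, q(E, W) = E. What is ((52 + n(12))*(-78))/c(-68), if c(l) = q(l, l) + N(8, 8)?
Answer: 2184/31 ≈ 70.452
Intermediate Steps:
n(G) = -8 + G (n(G) = (-5 + G) - 3 = -8 + G)
c(l) = 6 + l (c(l) = l + 6 = 6 + l)
((52 + n(12))*(-78))/c(-68) = ((52 + (-8 + 12))*(-78))/(6 - 68) = ((52 + 4)*(-78))/(-62) = (56*(-78))*(-1/62) = -4368*(-1/62) = 2184/31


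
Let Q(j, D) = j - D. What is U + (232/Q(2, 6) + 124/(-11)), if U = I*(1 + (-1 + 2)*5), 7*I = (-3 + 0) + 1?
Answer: -5466/77 ≈ -70.987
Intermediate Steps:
I = -2/7 (I = ((-3 + 0) + 1)/7 = (-3 + 1)/7 = (⅐)*(-2) = -2/7 ≈ -0.28571)
U = -12/7 (U = -2*(1 + (-1 + 2)*5)/7 = -2*(1 + 1*5)/7 = -2*(1 + 5)/7 = -2/7*6 = -12/7 ≈ -1.7143)
U + (232/Q(2, 6) + 124/(-11)) = -12/7 + (232/(2 - 1*6) + 124/(-11)) = -12/7 + (232/(2 - 6) + 124*(-1/11)) = -12/7 + (232/(-4) - 124/11) = -12/7 + (232*(-¼) - 124/11) = -12/7 + (-58 - 124/11) = -12/7 - 762/11 = -5466/77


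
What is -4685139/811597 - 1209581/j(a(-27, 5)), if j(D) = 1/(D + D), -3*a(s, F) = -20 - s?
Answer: 13743678296581/2434791 ≈ 5.6447e+6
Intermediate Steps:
a(s, F) = 20/3 + s/3 (a(s, F) = -(-20 - s)/3 = 20/3 + s/3)
j(D) = 1/(2*D)
-4685139/811597 - 1209581/j(a(-27, 5)) = -4685139/811597 - 1209581/(1/(2*(20/3 + (⅓)*(-27)))) = -4685139*1/811597 - 1209581/(1/(2*(20/3 - 9))) = -4685139/811597 - 1209581/(1/(2*(-7/3))) = -4685139/811597 - 1209581/((½)*(-3/7)) = -4685139/811597 - 1209581/(-3/14) = -4685139/811597 - 1209581*(-14/3) = -4685139/811597 + 16934134/3 = 13743678296581/2434791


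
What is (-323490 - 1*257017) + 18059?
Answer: -562448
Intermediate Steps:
(-323490 - 1*257017) + 18059 = (-323490 - 257017) + 18059 = -580507 + 18059 = -562448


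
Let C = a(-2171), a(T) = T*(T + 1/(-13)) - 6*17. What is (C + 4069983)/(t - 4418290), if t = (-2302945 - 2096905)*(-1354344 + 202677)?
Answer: 8783289/5067157631660 ≈ 1.7334e-6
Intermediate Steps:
a(T) = -102 + T*(-1/13 + T) (a(T) = T*(T + 1*(-1/13)) - 102 = T*(T - 1/13) - 102 = T*(-1/13 + T) - 102 = -102 + T*(-1/13 + T))
C = 4713306 (C = -102 + (-2171)² - 1/13*(-2171) = -102 + 4713241 + 167 = 4713306)
t = 5067162049950 (t = -4399850*(-1151667) = 5067162049950)
(C + 4069983)/(t - 4418290) = (4713306 + 4069983)/(5067162049950 - 4418290) = 8783289/5067157631660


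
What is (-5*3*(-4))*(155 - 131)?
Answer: 1440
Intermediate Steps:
(-5*3*(-4))*(155 - 131) = -15*(-4)*24 = 60*24 = 1440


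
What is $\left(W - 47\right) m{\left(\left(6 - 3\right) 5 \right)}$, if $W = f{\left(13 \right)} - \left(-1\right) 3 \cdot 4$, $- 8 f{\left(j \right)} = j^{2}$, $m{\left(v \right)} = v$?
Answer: $- \frac{6735}{8} \approx -841.88$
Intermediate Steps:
$f{\left(j \right)} = - \frac{j^{2}}{8}$
$W = - \frac{73}{8}$ ($W = - \frac{13^{2}}{8} - \left(-1\right) 3 \cdot 4 = \left(- \frac{1}{8}\right) 169 - \left(-3\right) 4 = - \frac{169}{8} - -12 = - \frac{169}{8} + 12 = - \frac{73}{8} \approx -9.125$)
$\left(W - 47\right) m{\left(\left(6 - 3\right) 5 \right)} = \left(- \frac{73}{8} - 47\right) \left(6 - 3\right) 5 = - \frac{449 \cdot 3 \cdot 5}{8} = \left(- \frac{449}{8}\right) 15 = - \frac{6735}{8}$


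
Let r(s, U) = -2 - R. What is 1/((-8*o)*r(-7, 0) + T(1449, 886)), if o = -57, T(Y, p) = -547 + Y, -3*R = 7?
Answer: 1/1054 ≈ 0.00094877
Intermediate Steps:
R = -7/3 (R = -⅓*7 = -7/3 ≈ -2.3333)
r(s, U) = ⅓ (r(s, U) = -2 - 1*(-7/3) = -2 + 7/3 = ⅓)
1/((-8*o)*r(-7, 0) + T(1449, 886)) = 1/(-8*(-57)*(⅓) + (-547 + 1449)) = 1/(456*(⅓) + 902) = 1/(152 + 902) = 1/1054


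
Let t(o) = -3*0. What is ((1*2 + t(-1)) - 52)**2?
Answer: 2500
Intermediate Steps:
t(o) = 0
((1*2 + t(-1)) - 52)**2 = ((1*2 + 0) - 52)**2 = ((2 + 0) - 52)**2 = (2 - 52)**2 = (-50)**2 = 2500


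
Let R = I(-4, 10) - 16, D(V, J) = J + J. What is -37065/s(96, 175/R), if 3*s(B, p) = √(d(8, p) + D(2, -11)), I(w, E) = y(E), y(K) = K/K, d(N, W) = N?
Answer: 15885*I*√14/2 ≈ 29718.0*I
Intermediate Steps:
y(K) = 1
D(V, J) = 2*J
I(w, E) = 1
R = -15 (R = 1 - 16 = -15)
s(B, p) = I*√14/3 (s(B, p) = √(8 + 2*(-11))/3 = √(8 - 22)/3 = √(-14)/3 = (I*√14)/3 = I*√14/3)
-37065/s(96, 175/R) = -37065*(-3*I*√14/14) = -(-15885)*I*√14/2 = 15885*I*√14/2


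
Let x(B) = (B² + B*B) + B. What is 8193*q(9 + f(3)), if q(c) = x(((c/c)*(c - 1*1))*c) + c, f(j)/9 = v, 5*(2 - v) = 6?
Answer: 622313218521/625 ≈ 9.9570e+8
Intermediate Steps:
v = ⅘ (v = 2 - ⅕*6 = 2 - 6/5 = ⅘ ≈ 0.80000)
f(j) = 36/5 (f(j) = 9*(⅘) = 36/5)
x(B) = B + 2*B² (x(B) = (B² + B²) + B = 2*B² + B = B + 2*B²)
q(c) = c + c*(1 + 2*c*(-1 + c))*(-1 + c) (q(c) = (((c/c)*(c - 1*1))*c)*(1 + 2*(((c/c)*(c - 1*1))*c)) + c = ((1*(c - 1))*c)*(1 + 2*((1*(c - 1))*c)) + c = ((1*(-1 + c))*c)*(1 + 2*((1*(-1 + c))*c)) + c = ((-1 + c)*c)*(1 + 2*((-1 + c)*c)) + c = (c*(-1 + c))*(1 + 2*(c*(-1 + c))) + c = (c*(-1 + c))*(1 + 2*c*(-1 + c)) + c = c*(1 + 2*c*(-1 + c))*(-1 + c) + c = c + c*(1 + 2*c*(-1 + c))*(-1 + c))
8193*q(9 + f(3)) = 8193*((9 + 36/5)²*(3 - 4*(9 + 36/5) + 2*(9 + 36/5)²)) = 8193*((81/5)²*(3 - 4*81/5 + 2*(81/5)²)) = 8193*(6561*(3 - 324/5 + 2*(6561/25))/25) = 8193*(6561*(3 - 324/5 + 13122/25)/25) = 8193*((6561/25)*(11577/25)) = 8193*(75956697/625) = 622313218521/625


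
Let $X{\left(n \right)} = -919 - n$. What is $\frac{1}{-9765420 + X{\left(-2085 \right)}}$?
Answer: $- \frac{1}{9764254} \approx -1.0241 \cdot 10^{-7}$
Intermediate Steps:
$\frac{1}{-9765420 + X{\left(-2085 \right)}} = \frac{1}{-9765420 - -1166} = \frac{1}{-9765420 + \left(-919 + 2085\right)} = \frac{1}{-9765420 + 1166} = \frac{1}{-9764254} = - \frac{1}{9764254}$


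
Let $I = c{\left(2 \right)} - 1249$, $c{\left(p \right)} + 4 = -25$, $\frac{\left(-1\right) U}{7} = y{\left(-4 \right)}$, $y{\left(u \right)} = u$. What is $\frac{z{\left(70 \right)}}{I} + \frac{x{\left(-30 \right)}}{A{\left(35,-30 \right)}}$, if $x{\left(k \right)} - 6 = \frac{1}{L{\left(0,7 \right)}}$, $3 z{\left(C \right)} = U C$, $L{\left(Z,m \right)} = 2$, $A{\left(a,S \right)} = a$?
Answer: $- \frac{43679}{134190} \approx -0.3255$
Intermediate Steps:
$U = 28$ ($U = \left(-7\right) \left(-4\right) = 28$)
$c{\left(p \right)} = -29$ ($c{\left(p \right)} = -4 - 25 = -29$)
$z{\left(C \right)} = \frac{28 C}{3}$
$x{\left(k \right)} = \frac{13}{2}$ ($x{\left(k \right)} = 6 + \frac{1}{2} = \frac{13}{2}$)
$I = -1278$ ($I = -29 - 1249 = -1278$)
$\frac{z{\left(70 \right)}}{I} + \frac{x{\left(-30 \right)}}{A{\left(35,-30 \right)}} = \frac{\frac{28}{3} \cdot 70}{-1278} + \frac{13}{2 \cdot 35} = \frac{1960}{3} \left(- \frac{1}{1278}\right) + \frac{13}{2} \cdot \frac{1}{35} = - \frac{980}{1917} + \frac{13}{70} = - \frac{43679}{134190}$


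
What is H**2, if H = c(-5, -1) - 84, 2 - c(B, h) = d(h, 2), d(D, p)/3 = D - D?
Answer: 6724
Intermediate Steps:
d(D, p) = 0 (d(D, p) = 3*(D - D) = 3*0 = 0)
c(B, h) = 2 (c(B, h) = 2 - 1*0 = 2 + 0 = 2)
H = -82 (H = 2 - 84 = -82)
H**2 = (-82)**2 = 6724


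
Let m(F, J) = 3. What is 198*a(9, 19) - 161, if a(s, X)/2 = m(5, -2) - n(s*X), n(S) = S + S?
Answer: -134405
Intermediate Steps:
n(S) = 2*S
a(s, X) = 6 - 4*X*s (a(s, X) = 2*(3 - 2*s*X) = 2*(3 - 2*X*s) = 6 - 4*X*s)
198*a(9, 19) - 161 = 198*(6 - 4*19*9) - 161 = 198*(6 - 684) - 161 = 198*(-678) - 161 = -134244 - 161 = -134405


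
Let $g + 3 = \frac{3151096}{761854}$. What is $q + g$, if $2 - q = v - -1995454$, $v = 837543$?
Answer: $- \frac{1079163853598}{380927} \approx -2.833 \cdot 10^{6}$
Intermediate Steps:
$g = \frac{432767}{380927}$ ($g = -3 + \frac{3151096}{761854} = -3 + 3151096 \cdot \frac{1}{761854} = -3 + \frac{1575548}{380927} = \frac{432767}{380927} \approx 1.1361$)
$q = -2832995$ ($q = 2 - \left(837543 - -1995454\right) = 2 - \left(837543 + 1995454\right) = 2 - 2832997 = -2832995$)
$q + g = -2832995 + \frac{432767}{380927} = - \frac{1079163853598}{380927}$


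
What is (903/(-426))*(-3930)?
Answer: 591465/71 ≈ 8330.5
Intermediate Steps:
(903/(-426))*(-3930) = (903*(-1/426))*(-3930) = -301/142*(-3930) = 591465/71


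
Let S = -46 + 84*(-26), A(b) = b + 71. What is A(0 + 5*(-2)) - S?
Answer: 2291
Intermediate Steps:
A(b) = 71 + b
S = -2230 (S = -46 - 2184 = -2230)
A(0 + 5*(-2)) - S = (71 + (0 + 5*(-2))) - 1*(-2230) = (71 + (0 - 10)) + 2230 = (71 - 10) + 2230 = 61 + 2230 = 2291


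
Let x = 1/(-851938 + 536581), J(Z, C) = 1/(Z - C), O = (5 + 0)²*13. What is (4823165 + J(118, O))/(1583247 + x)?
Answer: 52475150096663/17225436834141 ≈ 3.0464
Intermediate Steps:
O = 325 (O = 5²*13 = 25*13 = 325)
x = -1/315357 (x = 1/(-315357) = -1/315357 ≈ -3.1710e-6)
(4823165 + J(118, O))/(1583247 + x) = (4823165 - 1/(325 - 1*118))/(1583247 - 1/315357) = (4823165 - 1/(325 - 118))/(499288024178/315357) = (4823165 - 1/207)*(315357/499288024178) = (998395154/207)*(315357/499288024178) = 52475150096663/17225436834141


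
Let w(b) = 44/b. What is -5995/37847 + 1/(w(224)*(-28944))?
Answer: -238853939/1506234906 ≈ -0.15858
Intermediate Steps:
-5995/37847 + 1/(w(224)*(-28944)) = -5995/37847 + 1/((44/224)*(-28944)) = -5995*1/37847 - 1/28944/(44*(1/224)) = -5995/37847 - 1/28944/(11/56) = -5995/37847 + (56/11)*(-1/28944) = -5995/37847 - 7/39798 = -238853939/1506234906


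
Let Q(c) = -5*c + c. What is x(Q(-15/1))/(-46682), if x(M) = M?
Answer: -30/23341 ≈ -0.0012853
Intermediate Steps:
Q(c) = -4*c
x(Q(-15/1))/(-46682) = -(-60)/1/(-46682) = -(-60)*(-1/46682) = -4*(-15)*(-1/46682) = 60*(-1/46682) = -30/23341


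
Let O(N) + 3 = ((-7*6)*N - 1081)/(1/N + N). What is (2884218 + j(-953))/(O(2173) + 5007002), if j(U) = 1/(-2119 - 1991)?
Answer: 5597440030331947/9717066726514029 ≈ 0.57604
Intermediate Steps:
j(U) = -1/4110 (j(U) = 1/(-4110) = -1/4110)
O(N) = -3 + (-1081 - 42*N)/(N + 1/N) (O(N) = -3 + ((-7*6)*N - 1081)/(1/N + N) = -3 + (-42*N - 1081)/(N + 1/N) = -3 + (-1081 - 42*N)/(N + 1/N))
(2884218 + j(-953))/(O(2173) + 5007002) = (2884218 - 1/4110)/((-3 - 1081*2173 - 45*2173²)/(1 + 2173²) + 5007002) = 11854135979/(4110*((-3 - 2349013 - 45*4721929)/(1 + 4721929) + 5007002)) = 11854135979/(4110*((-3 - 2349013 - 212486805)/4721930 + 5007002)) = 11854135979/(4110*((1/4721930)*(-214835821) + 5007002)) = 11854135979/(4110*(-214835821/4721930 + 5007002)) = 11854135979/(4110*(23642498118039/4721930)) = (11854135979/4110)*(4721930/23642498118039) = 5597440030331947/9717066726514029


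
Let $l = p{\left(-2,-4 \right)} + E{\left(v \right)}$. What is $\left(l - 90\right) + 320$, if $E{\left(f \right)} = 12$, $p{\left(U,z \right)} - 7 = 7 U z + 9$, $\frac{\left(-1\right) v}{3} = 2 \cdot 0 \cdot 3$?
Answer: $314$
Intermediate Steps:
$v = 0$ ($v = - 3 \cdot 2 \cdot 0 \cdot 3 = - 3 \cdot 0 \cdot 3 = \left(-3\right) 0 = 0$)
$p{\left(U,z \right)} = 16 + 7 U z$ ($p{\left(U,z \right)} = 7 + \left(7 U z + 9\right) = 7 + \left(9 + 7 U z\right) = 16 + 7 U z$)
$l = 84$ ($l = \left(16 + 7 \left(-2\right) \left(-4\right)\right) + 12 = \left(16 + 56\right) + 12 = 72 + 12 = 84$)
$\left(l - 90\right) + 320 = \left(84 - 90\right) + 320 = -6 + 320 = 314$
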